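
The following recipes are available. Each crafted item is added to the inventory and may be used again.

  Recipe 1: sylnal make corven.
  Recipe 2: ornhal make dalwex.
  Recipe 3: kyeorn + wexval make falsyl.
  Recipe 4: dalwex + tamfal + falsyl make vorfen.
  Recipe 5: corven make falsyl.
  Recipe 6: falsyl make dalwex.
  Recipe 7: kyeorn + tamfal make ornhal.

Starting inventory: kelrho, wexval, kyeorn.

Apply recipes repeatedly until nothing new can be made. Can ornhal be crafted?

ornhal would need kyeorn and tamfal (Recipe 7), but tamfal is never obtained.

No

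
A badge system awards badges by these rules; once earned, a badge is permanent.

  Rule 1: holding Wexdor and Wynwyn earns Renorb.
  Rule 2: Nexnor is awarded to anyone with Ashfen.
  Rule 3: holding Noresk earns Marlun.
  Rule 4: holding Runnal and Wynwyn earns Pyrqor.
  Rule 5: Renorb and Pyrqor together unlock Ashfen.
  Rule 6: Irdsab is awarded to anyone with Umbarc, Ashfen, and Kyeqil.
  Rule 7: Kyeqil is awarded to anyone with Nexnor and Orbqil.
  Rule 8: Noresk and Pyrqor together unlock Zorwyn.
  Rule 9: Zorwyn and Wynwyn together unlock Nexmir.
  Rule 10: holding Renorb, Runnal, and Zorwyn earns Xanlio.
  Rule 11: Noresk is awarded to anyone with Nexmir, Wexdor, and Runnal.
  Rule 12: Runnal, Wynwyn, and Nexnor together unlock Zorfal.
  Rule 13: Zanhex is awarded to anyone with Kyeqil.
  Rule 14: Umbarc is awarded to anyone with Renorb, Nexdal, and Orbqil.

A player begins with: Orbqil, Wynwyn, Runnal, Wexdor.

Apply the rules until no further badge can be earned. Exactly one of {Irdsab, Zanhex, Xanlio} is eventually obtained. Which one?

Zanhex

With Runnal and Wynwyn, Pyrqor is earned (Rule 4).
With Wexdor and Wynwyn, Renorb is earned (Rule 1).
With Renorb and Pyrqor, Ashfen is earned (Rule 5).
With Ashfen, Nexnor is earned (Rule 2).
With Nexnor and Orbqil, Kyeqil is earned (Rule 7).
With Kyeqil, Zanhex is earned (Rule 13).
Irdsab would need Umbarc, Ashfen, and Kyeqil (Rule 6), but Umbarc is never earned. Xanlio would need Renorb, Runnal, and Zorwyn (Rule 10), but Zorwyn is never earned.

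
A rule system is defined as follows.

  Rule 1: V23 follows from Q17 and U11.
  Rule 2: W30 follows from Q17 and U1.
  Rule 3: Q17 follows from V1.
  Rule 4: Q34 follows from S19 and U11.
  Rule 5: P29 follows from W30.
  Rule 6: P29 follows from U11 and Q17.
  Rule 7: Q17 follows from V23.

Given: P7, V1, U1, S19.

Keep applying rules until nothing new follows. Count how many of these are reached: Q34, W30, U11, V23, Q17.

From V1, Rule 3 gives Q17.
From Q17 and U1, Rule 2 gives W30.
Q34 would need S19 and U11 (Rule 4), but U11 is never established.
W30: reached.
No rule produces U11, and it is not given.
V23 would need Q17 and U11 (Rule 1), but U11 is never established.
Q17: reached.
Reached: W30 and Q17 — 2 of the 5.

2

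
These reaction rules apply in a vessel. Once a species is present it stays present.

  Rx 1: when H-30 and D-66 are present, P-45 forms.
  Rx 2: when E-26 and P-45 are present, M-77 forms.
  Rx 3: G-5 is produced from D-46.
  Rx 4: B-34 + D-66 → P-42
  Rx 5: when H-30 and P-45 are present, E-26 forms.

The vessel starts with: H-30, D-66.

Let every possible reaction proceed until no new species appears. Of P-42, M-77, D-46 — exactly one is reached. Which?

M-77

H-30 and D-66 present → P-45 forms (Rx 1).
H-30 and P-45 present → E-26 forms (Rx 5).
E-26 and P-45 present → M-77 forms (Rx 2).
No rule produces D-46, and it is not given. P-42 would need B-34 and D-66 (Rx 4), but B-34 never forms.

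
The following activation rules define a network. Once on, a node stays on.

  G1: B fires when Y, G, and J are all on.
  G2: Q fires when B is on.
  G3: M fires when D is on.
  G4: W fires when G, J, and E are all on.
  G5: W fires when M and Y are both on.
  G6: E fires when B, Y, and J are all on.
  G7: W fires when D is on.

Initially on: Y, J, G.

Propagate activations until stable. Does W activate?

Yes

Y, G, and J are on, so B fires (G1).
B, Y, and J are on, so E fires (G6).
G4: G, J, and E on → W on.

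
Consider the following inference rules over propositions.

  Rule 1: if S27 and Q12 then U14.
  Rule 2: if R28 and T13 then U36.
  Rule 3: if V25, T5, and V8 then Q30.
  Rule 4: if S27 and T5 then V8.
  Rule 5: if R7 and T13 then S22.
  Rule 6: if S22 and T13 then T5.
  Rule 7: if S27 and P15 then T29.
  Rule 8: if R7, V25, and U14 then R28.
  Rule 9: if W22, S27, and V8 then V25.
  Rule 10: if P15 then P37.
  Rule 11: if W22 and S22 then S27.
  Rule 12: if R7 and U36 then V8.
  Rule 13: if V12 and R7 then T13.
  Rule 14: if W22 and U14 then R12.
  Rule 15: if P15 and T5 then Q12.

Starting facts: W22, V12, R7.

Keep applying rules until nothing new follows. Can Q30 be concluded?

Yes

From V12 and R7, Rule 13 gives T13.
From R7 and T13, Rule 5 gives S22.
W22 and S22 hold, so S27 follows (Rule 11).
From S22 and T13, Rule 6 gives T5.
From S27 and T5, Rule 4 gives V8.
W22, S27, and V8 hold, so V25 follows (Rule 9).
From V25, T5, and V8, Rule 3 gives Q30.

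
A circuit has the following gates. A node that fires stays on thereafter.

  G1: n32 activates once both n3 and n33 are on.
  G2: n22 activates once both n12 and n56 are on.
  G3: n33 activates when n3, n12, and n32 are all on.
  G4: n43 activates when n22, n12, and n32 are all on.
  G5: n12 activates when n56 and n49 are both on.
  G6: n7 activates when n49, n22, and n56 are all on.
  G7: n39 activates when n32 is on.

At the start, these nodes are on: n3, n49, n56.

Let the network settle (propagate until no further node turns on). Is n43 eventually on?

n43 would need n22, n12, and n32 (G4), but n32 never turns on.

No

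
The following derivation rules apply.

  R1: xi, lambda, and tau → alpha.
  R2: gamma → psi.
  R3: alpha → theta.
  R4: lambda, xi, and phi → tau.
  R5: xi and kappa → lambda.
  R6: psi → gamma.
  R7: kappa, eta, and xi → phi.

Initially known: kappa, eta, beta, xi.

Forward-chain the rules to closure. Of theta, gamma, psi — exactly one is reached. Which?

theta

xi and kappa hold, so lambda follows (R5).
From kappa, eta, and xi, R7 gives phi.
From lambda, xi, and phi, R4 gives tau.
xi, lambda, and tau hold, so alpha follows (R1).
From alpha, R3 gives theta.
gamma would need psi (R6), but psi is never established. psi would need gamma (R2), but gamma is never established.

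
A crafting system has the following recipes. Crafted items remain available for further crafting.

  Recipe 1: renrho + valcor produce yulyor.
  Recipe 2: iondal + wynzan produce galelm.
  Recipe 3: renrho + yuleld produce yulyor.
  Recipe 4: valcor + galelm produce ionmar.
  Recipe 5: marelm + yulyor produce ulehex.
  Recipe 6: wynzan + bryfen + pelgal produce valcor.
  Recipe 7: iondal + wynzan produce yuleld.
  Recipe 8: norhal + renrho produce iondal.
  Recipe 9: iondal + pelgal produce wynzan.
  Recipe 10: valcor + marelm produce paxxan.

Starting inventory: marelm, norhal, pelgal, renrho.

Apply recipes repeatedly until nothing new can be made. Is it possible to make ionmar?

ionmar would need valcor and galelm (Recipe 4), but valcor is never obtained.

No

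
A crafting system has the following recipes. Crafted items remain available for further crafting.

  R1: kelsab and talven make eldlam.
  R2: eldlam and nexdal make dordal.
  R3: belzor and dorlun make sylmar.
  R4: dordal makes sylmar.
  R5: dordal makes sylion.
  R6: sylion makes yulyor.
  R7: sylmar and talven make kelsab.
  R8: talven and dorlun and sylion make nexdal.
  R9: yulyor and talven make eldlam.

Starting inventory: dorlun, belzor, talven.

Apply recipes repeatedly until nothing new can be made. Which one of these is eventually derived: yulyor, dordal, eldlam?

eldlam

belzor and dorlun → sylmar (R3).
sylmar and talven → kelsab (R7).
Using R1, kelsab and talven make eldlam.
yulyor would need sylion (R6), but sylion is never obtained. dordal would need eldlam and nexdal (R2), but nexdal is never obtained.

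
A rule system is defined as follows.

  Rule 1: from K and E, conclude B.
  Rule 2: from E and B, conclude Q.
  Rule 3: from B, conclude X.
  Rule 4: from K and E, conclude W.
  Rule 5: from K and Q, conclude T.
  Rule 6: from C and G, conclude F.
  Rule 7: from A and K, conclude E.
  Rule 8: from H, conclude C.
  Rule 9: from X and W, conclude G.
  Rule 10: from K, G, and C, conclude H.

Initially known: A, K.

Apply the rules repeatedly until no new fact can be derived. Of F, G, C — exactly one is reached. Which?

From A and K, Rule 7 gives E.
K and E hold, so W follows (Rule 4).
From K and E, Rule 1 gives B.
From B, Rule 3 gives X.
X and W hold, so G follows (Rule 9).
C would need H (Rule 8), but H is never established. F would need C and G (Rule 6), but C is never established.

G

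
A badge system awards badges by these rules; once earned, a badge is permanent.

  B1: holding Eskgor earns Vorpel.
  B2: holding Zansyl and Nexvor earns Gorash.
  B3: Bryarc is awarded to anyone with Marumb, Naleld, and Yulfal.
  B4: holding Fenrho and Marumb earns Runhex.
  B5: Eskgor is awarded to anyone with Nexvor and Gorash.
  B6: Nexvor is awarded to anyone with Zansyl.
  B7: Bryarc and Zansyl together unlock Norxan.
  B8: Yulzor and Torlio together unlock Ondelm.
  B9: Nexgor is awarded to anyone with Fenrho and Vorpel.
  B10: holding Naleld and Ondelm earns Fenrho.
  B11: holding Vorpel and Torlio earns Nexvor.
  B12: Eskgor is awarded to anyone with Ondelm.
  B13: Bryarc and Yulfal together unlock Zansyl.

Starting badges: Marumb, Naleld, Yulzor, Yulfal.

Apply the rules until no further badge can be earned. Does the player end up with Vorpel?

With Marumb, Naleld, and Yulfal, Bryarc is earned (B3).
With Bryarc and Yulfal, Zansyl is earned (B13).
With Zansyl, Nexvor is earned (B6).
With Zansyl and Nexvor, Gorash is earned (B2).
With Nexvor and Gorash, Eskgor is earned (B5).
With Eskgor, Vorpel is earned (B1).

Yes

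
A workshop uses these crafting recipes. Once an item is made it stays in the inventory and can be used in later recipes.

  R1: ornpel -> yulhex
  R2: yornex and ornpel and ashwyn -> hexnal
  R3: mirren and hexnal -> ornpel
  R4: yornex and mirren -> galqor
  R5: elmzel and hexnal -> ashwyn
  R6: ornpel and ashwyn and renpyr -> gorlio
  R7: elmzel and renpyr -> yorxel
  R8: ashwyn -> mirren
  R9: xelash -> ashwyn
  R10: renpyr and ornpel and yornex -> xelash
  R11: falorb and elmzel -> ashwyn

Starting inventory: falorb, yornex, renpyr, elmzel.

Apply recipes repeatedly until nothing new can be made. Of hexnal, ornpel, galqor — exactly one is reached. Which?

galqor

falorb and elmzel -> ashwyn (R11).
ashwyn -> mirren (R8).
yornex and mirren -> galqor (R4).
ornpel would need mirren and hexnal (R3), but hexnal is never obtained. hexnal would need yornex, ornpel, and ashwyn (R2), but ornpel is never obtained.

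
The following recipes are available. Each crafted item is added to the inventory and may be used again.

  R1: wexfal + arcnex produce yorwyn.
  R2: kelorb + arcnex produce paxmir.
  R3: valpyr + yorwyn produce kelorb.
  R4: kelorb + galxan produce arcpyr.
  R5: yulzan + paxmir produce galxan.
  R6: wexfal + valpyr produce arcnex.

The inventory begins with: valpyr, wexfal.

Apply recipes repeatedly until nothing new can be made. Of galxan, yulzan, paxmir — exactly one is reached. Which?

Using R6, wexfal and valpyr make arcnex.
Using R1, wexfal and arcnex make yorwyn.
valpyr + yorwyn → kelorb (R3).
Using R2, kelorb and arcnex make paxmir.
galxan would need yulzan and paxmir (R5), but yulzan is never obtained. No rule produces yulzan, and it is not given.

paxmir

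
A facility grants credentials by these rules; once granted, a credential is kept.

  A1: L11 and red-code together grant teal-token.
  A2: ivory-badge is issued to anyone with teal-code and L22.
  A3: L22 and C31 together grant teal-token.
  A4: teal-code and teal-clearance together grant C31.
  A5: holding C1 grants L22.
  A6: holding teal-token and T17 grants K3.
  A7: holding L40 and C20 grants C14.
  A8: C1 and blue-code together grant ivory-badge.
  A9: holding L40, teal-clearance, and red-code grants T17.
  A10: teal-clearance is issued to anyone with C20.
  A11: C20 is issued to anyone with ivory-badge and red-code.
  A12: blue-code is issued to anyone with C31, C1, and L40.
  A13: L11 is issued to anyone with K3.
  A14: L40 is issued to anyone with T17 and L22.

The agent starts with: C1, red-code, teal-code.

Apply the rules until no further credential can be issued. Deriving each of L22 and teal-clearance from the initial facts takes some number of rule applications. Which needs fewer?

L22

L22: Holding C1 grants L22 (A5). [1 rule application]
teal-clearance: Holding C1 grants L22 (A5). Holding teal-code and L22 grants ivory-badge (A2). Holding ivory-badge and red-code grants C20 (A11). Holding C20 grants teal-clearance (A10). [4 rule applications]
L22 needs fewer.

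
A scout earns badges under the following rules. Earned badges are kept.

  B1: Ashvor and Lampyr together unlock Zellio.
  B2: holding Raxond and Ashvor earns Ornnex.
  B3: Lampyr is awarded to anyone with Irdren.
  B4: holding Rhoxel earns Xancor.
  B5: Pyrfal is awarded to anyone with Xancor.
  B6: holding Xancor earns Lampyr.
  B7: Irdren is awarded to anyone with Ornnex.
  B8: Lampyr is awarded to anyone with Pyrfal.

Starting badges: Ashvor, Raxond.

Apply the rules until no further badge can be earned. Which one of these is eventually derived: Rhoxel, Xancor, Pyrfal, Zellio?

Zellio

With Raxond and Ashvor, Ornnex is earned (B2).
With Ornnex, Irdren is earned (B7).
With Irdren, Lampyr is earned (B3).
With Ashvor and Lampyr, Zellio is earned (B1).
Xancor would need Rhoxel (B4), but Rhoxel is never earned. Pyrfal would need Xancor (B5), but Xancor is never earned. No rule produces Rhoxel, and it is not given.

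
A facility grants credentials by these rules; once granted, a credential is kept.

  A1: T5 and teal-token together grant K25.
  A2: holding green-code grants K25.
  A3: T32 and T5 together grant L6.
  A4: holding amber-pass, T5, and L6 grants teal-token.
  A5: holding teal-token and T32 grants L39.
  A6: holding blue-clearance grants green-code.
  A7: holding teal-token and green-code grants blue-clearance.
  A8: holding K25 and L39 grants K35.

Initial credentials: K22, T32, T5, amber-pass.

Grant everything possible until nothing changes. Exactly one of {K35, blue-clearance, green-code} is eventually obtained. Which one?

K35

Holding T32 and T5 grants L6 (A3).
Holding amber-pass, T5, and L6 grants teal-token (A4).
Holding T5 and teal-token grants K25 (A1).
Holding teal-token and T32 grants L39 (A5).
Holding K25 and L39 grants K35 (A8).
blue-clearance would need teal-token and green-code (A7), but green-code is never granted. green-code would need blue-clearance (A6), but blue-clearance is never granted.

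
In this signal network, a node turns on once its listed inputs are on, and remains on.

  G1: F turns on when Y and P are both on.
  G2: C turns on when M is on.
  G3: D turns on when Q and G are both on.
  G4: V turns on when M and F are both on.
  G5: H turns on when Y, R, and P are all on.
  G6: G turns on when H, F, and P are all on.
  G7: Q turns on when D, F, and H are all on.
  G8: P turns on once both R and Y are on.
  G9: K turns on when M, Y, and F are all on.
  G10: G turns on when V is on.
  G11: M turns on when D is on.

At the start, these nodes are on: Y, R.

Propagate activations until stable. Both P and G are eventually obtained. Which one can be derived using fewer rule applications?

P

P: G8: R and Y on → P on. [1 rule application]
G: G8: R and Y on → P on. Y and P are on, so F turns on (G1). Y, R, and P are on, so H turns on (G5). H, F, and P are on, so G turns on (G6). [4 rule applications]
P needs fewer.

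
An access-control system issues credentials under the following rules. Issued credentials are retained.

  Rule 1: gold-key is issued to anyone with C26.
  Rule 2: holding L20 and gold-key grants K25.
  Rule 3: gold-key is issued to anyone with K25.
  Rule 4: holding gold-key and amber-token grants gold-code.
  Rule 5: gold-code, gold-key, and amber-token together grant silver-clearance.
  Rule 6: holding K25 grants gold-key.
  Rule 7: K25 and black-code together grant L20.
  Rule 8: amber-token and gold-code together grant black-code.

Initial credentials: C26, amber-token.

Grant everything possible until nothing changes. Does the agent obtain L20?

L20 would need K25 and black-code (Rule 7), but K25 is never granted.

No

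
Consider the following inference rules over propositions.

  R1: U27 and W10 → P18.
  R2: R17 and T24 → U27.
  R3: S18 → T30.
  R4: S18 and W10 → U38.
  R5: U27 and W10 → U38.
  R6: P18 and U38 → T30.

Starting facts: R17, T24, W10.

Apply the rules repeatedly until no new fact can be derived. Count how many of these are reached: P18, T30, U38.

3

From R17 and T24, R2 gives U27.
U27 and W10 hold, so P18 follows (R1).
From U27 and W10, R5 gives U38.
From P18 and U38, R6 gives T30.
P18: reached.
T30: reached.
U38: reached.
All 3 are reached.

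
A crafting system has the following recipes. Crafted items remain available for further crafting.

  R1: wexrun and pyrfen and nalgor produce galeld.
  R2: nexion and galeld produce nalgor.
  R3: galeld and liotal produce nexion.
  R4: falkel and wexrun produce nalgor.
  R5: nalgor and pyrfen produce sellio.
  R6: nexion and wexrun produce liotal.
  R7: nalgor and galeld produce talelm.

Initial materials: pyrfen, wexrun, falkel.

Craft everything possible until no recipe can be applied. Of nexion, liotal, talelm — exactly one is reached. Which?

talelm

Using R4, falkel and wexrun make nalgor.
wexrun and pyrfen and nalgor → galeld (R1).
Using R7, nalgor and galeld make talelm.
liotal would need nexion and wexrun (R6), but nexion is never obtained. nexion would need galeld and liotal (R3), but liotal is never obtained.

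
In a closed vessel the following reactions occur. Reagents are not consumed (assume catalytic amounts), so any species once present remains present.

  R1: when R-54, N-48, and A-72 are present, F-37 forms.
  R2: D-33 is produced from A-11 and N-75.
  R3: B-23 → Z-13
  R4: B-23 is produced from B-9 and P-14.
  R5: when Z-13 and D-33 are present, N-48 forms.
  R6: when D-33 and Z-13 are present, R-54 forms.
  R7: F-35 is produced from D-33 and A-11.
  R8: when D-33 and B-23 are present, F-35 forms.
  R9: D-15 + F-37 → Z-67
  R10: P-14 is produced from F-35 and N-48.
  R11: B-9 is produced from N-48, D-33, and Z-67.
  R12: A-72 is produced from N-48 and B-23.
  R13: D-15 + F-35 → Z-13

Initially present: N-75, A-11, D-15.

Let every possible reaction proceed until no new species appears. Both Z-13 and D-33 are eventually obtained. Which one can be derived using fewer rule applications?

D-33

D-33: A-11 and N-75 present → D-33 forms (R2). [1 rule application]
Z-13: A-11 and N-75 present → D-33 forms (R2). D-33 and A-11 present → F-35 forms (R7). D-15 and F-35 present → Z-13 forms (R13). [3 rule applications]
D-33 needs fewer.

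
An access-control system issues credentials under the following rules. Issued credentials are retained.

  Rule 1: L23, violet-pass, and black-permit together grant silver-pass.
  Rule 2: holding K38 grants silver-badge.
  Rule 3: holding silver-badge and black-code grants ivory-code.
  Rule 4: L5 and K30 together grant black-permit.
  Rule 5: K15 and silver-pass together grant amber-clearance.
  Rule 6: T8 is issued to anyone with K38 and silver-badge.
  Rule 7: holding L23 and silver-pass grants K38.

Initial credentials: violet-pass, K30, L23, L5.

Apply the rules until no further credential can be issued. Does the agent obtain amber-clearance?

No

amber-clearance would need K15 and silver-pass (Rule 5), but K15 is never granted.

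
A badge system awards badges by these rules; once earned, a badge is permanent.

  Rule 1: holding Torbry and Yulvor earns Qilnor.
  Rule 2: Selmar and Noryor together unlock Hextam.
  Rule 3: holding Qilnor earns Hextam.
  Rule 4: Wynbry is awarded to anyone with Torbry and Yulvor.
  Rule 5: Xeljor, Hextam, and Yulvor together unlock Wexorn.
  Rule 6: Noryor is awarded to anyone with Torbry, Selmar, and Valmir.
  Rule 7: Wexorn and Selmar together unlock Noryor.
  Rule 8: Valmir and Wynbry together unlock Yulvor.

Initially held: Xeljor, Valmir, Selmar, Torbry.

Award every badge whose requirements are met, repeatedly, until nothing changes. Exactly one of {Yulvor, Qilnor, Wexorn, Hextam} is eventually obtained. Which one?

With Torbry, Selmar, and Valmir, Noryor is earned (Rule 6).
With Selmar and Noryor, Hextam is earned (Rule 2).
Yulvor would need Valmir and Wynbry (Rule 8), but Wynbry is never earned. Qilnor would need Torbry and Yulvor (Rule 1), but Yulvor is never earned. Wexorn would need Xeljor, Hextam, and Yulvor (Rule 5), but Yulvor is never earned.

Hextam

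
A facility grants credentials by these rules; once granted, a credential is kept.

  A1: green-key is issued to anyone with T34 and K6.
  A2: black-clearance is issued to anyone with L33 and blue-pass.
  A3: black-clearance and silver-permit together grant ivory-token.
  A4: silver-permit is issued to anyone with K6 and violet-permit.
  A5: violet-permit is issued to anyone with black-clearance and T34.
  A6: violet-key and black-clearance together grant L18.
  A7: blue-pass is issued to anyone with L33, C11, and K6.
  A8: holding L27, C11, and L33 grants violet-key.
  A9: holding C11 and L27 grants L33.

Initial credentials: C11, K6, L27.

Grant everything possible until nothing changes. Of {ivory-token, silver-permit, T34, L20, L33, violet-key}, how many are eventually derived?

2

Holding C11 and L27 grants L33 (A9).
Holding L27, C11, and L33 grants violet-key (A8).
ivory-token would need black-clearance and silver-permit (A3), but silver-permit is never granted.
silver-permit would need K6 and violet-permit (A4), but violet-permit is never granted.
No rule produces T34, and it is not given.
No rule produces L20, and it is not given.
L33: reached.
violet-key: reached.
Reached: L33 and violet-key — 2 of the 6.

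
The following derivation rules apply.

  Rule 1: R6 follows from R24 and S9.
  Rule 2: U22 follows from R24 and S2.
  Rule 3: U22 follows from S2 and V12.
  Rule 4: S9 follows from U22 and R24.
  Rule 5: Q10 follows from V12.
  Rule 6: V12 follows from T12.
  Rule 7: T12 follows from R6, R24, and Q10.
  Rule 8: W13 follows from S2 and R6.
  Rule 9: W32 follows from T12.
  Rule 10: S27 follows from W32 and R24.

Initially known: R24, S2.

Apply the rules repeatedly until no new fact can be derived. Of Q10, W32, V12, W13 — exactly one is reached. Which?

W13

From R24 and S2, Rule 2 gives U22.
From U22 and R24, Rule 4 gives S9.
R24 and S9 hold, so R6 follows (Rule 1).
S2 and R6 hold, so W13 follows (Rule 8).
W32 would need T12 (Rule 9), but T12 is never established. V12 would need T12 (Rule 6), but T12 is never established. Q10 would need V12 (Rule 5), but V12 is never established.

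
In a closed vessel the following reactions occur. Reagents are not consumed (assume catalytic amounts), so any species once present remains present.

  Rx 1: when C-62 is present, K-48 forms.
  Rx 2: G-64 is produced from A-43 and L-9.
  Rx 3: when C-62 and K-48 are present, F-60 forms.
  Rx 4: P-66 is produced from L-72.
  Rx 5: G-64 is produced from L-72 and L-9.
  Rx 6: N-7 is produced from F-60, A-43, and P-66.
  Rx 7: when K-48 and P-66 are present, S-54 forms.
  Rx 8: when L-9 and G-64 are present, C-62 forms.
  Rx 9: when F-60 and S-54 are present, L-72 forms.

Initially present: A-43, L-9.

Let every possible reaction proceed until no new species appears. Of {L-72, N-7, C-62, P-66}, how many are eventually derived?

A-43 and L-9 present → G-64 forms (Rx 2).
L-9 and G-64 present → C-62 forms (Rx 8).
L-72 would need F-60 and S-54 (Rx 9), but S-54 never forms.
N-7 would need F-60, A-43, and P-66 (Rx 6), but P-66 never forms.
C-62: reached.
P-66 would need L-72 (Rx 4), but L-72 never forms.
Reached: C-62 — 1 of the 4.

1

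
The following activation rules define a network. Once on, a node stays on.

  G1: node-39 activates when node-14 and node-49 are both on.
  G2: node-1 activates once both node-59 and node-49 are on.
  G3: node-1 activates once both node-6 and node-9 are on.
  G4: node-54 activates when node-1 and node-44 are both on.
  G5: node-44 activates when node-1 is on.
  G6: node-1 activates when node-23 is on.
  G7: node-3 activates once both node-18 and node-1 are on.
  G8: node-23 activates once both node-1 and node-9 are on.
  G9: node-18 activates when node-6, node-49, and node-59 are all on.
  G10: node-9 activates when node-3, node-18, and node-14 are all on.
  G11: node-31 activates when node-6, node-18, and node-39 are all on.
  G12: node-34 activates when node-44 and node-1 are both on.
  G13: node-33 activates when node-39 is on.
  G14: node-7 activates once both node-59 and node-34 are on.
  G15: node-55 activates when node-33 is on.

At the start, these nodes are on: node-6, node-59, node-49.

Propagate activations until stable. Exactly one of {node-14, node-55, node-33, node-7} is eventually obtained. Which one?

node-7

node-59 and node-49 are on, so node-1 activates (G2).
G5: node-1 on → node-44 on.
G12: node-44 and node-1 on → node-34 on.
node-59 and node-34 are on, so node-7 activates (G14).
node-55 would need node-33 (G15), but node-33 never turns on. No rule produces node-14, and it is not given. node-33 would need node-39 (G13), but node-39 never turns on.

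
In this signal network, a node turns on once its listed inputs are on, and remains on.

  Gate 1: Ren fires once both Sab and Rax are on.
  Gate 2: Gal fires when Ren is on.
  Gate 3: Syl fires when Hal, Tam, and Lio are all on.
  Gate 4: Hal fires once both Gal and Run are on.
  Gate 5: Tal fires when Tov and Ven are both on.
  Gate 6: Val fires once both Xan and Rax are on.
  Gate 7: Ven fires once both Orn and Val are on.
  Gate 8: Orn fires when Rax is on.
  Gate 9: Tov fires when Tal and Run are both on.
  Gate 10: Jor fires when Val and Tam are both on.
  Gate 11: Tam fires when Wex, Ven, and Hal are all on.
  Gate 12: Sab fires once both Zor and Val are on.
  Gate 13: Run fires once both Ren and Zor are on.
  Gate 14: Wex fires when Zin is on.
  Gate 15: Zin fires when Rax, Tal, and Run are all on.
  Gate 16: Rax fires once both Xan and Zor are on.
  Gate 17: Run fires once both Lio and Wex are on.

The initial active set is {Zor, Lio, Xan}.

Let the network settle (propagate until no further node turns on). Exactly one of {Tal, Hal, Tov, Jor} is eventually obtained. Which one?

Hal

Gate 16: Xan and Zor on → Rax on.
Xan and Rax are on, so Val fires (Gate 6).
Gate 12: Zor and Val on → Sab on.
Sab and Rax are on, so Ren fires (Gate 1).
Gate 13: Ren and Zor on → Run on.
Ren is on, so Gal fires (Gate 2).
Gal and Run are on, so Hal fires (Gate 4).
Tal would need Tov and Ven (Gate 5), but Tov never turns on. Jor would need Val and Tam (Gate 10), but Tam never turns on. Tov would need Tal and Run (Gate 9), but Tal never turns on.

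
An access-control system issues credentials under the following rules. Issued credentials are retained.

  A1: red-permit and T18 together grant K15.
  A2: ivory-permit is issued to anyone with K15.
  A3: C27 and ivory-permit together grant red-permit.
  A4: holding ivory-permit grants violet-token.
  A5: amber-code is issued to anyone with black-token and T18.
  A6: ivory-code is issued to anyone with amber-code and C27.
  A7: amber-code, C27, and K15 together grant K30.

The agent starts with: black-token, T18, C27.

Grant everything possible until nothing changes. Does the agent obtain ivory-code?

Yes

Holding black-token and T18 grants amber-code (A5).
Holding amber-code and C27 grants ivory-code (A6).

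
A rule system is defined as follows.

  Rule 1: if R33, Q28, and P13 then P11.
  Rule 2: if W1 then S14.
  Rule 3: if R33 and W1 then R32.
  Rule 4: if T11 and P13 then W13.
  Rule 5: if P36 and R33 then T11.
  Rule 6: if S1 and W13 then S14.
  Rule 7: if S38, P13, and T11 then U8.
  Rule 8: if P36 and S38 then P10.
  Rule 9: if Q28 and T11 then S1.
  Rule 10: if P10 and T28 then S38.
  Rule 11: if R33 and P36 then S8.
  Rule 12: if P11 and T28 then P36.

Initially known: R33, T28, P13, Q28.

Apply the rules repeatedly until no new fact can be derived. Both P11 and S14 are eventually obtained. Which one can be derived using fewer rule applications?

P11

P11: R33, Q28, and P13 hold, so P11 follows (Rule 1). [1 rule application]
S14: R33, Q28, and P13 hold, so P11 follows (Rule 1). P11 and T28 hold, so P36 follows (Rule 12). P36 and R33 hold, so T11 follows (Rule 5). T11 and P13 hold, so W13 follows (Rule 4). Q28 and T11 hold, so S1 follows (Rule 9). S1 and W13 hold, so S14 follows (Rule 6). [6 rule applications]
P11 needs fewer.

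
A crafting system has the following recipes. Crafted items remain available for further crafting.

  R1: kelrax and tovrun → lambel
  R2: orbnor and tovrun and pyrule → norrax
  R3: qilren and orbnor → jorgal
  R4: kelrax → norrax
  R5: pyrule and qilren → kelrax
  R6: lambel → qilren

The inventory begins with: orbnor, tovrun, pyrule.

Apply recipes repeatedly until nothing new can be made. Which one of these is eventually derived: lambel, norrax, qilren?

norrax

orbnor and tovrun and pyrule → norrax (R2).
lambel would need kelrax and tovrun (R1), but kelrax is never obtained. qilren would need lambel (R6), but lambel is never obtained.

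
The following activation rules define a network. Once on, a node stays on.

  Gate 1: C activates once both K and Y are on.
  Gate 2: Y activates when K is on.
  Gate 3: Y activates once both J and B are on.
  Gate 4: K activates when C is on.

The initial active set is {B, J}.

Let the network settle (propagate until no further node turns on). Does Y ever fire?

Gate 3: J and B on → Y on.

Yes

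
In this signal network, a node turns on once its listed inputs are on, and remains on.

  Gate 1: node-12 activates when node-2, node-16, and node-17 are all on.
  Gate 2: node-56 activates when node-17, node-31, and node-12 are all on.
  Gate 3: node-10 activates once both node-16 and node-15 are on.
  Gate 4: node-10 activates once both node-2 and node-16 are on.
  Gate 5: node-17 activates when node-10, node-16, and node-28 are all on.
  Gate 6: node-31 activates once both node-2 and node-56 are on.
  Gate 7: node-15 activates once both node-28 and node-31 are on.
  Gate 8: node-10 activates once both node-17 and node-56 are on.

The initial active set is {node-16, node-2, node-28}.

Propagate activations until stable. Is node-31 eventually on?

node-31 would need node-2 and node-56 (Gate 6), but node-56 never turns on.

No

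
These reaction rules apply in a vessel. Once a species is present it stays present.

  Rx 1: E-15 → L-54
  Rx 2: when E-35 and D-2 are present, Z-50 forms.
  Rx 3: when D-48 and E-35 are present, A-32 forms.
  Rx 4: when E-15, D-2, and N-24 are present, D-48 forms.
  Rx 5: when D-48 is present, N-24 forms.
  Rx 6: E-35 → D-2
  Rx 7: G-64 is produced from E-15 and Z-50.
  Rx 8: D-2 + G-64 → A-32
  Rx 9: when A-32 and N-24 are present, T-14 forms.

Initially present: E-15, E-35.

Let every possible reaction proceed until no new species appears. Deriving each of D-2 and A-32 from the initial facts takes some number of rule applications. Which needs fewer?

D-2: E-35 present → D-2 forms (Rx 6). [1 rule application]
A-32: E-35 present → D-2 forms (Rx 6). E-35 and D-2 present → Z-50 forms (Rx 2). E-15 and Z-50 present → G-64 forms (Rx 7). D-2 and G-64 present → A-32 forms (Rx 8). [4 rule applications]
D-2 needs fewer.

D-2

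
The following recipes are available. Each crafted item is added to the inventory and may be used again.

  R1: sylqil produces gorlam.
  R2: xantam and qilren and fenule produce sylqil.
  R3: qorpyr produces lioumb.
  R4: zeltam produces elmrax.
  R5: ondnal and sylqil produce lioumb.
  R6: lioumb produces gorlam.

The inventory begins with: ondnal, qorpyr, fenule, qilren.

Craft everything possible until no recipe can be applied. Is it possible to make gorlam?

Yes

Using R3, qorpyr makes lioumb.
lioumb → gorlam (R6).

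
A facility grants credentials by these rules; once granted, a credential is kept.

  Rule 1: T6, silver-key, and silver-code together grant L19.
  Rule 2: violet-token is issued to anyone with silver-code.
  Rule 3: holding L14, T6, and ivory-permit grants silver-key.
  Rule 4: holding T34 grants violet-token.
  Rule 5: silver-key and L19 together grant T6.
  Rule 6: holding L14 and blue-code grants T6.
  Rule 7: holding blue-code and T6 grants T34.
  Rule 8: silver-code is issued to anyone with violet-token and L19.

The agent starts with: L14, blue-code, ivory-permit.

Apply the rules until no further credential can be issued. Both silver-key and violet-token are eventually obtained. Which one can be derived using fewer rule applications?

silver-key

silver-key: Holding L14 and blue-code grants T6 (Rule 6). Holding L14, T6, and ivory-permit grants silver-key (Rule 3). [2 rule applications]
violet-token: Holding L14 and blue-code grants T6 (Rule 6). Holding blue-code and T6 grants T34 (Rule 7). Holding T34 grants violet-token (Rule 4). [3 rule applications]
silver-key needs fewer.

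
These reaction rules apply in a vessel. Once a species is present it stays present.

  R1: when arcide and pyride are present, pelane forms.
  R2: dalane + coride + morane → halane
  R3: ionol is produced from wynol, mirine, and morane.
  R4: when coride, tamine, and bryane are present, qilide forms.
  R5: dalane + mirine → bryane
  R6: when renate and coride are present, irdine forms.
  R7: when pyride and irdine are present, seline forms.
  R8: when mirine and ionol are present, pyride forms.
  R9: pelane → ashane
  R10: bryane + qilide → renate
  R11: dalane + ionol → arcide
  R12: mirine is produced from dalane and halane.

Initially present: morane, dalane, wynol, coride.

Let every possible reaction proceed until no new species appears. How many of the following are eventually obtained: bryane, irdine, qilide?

1

dalane, coride, and morane present → halane forms (R2).
dalane and halane present → mirine forms (R12).
dalane and mirine present → bryane forms (R5).
bryane: reached.
irdine would need renate and coride (R6), but renate never forms.
qilide would need coride, tamine, and bryane (R4), but tamine never forms.
Reached: bryane — 1 of the 3.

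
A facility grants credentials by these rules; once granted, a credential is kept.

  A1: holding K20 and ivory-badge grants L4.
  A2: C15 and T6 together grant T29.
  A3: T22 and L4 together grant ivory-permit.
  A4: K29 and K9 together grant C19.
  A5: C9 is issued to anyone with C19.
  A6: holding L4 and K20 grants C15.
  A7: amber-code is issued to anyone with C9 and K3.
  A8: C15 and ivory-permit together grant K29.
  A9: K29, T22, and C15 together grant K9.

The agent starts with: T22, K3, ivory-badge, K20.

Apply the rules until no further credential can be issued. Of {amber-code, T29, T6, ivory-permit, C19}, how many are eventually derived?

Holding K20 and ivory-badge grants L4 (A1).
Holding L4 and K20 grants C15 (A6).
Holding T22 and L4 grants ivory-permit (A3).
Holding C15 and ivory-permit grants K29 (A8).
Holding K29, T22, and C15 grants K9 (A9).
Holding K29 and K9 grants C19 (A4).
Holding C19 grants C9 (A5).
Holding C9 and K3 grants amber-code (A7).
amber-code: reached.
T29 would need C15 and T6 (A2), but T6 is never granted.
No rule produces T6, and it is not given.
ivory-permit: reached.
C19: reached.
Reached: amber-code, ivory-permit, and C19 — 3 of the 5.

3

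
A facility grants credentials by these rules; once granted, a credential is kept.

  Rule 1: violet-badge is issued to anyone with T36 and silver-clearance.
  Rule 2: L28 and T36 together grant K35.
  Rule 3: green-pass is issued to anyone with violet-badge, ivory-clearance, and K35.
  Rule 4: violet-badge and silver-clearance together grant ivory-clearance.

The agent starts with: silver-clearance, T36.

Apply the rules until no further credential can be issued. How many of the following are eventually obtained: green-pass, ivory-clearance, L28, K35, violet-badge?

Holding T36 and silver-clearance grants violet-badge (Rule 1).
Holding violet-badge and silver-clearance grants ivory-clearance (Rule 4).
green-pass would need violet-badge, ivory-clearance, and K35 (Rule 3), but K35 is never granted.
ivory-clearance: reached.
No rule produces L28, and it is not given.
K35 would need L28 and T36 (Rule 2), but L28 is never granted.
violet-badge: reached.
Reached: ivory-clearance and violet-badge — 2 of the 5.

2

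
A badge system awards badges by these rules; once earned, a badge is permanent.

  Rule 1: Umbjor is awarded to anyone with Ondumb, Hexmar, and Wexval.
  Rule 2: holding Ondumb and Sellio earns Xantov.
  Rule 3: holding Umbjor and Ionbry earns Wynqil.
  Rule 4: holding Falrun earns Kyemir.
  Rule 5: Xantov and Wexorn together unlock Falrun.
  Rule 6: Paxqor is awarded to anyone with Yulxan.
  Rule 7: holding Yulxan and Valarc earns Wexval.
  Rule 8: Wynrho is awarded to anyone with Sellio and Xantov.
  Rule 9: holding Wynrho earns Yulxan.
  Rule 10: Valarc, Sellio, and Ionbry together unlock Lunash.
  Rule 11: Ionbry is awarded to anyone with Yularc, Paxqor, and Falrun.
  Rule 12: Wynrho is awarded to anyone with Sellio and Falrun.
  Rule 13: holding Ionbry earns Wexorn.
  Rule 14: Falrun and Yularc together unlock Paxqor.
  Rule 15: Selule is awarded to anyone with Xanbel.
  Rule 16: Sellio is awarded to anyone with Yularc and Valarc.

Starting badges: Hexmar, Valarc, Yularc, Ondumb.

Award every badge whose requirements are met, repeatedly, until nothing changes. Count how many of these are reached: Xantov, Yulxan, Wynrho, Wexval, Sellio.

5

With Yularc and Valarc, Sellio is earned (Rule 16).
With Ondumb and Sellio, Xantov is earned (Rule 2).
With Sellio and Xantov, Wynrho is earned (Rule 8).
With Wynrho, Yulxan is earned (Rule 9).
With Yulxan and Valarc, Wexval is earned (Rule 7).
Xantov: reached.
Yulxan: reached.
Wynrho: reached.
Wexval: reached.
Sellio: reached.
All 5 are reached.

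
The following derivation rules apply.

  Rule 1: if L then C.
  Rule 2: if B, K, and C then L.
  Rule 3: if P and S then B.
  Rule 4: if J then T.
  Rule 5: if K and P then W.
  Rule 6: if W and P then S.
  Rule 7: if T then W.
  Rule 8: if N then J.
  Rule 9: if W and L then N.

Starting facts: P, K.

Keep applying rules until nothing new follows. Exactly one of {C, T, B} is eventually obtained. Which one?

B

K and P hold, so W follows (Rule 5).
From W and P, Rule 6 gives S.
From P and S, Rule 3 gives B.
T would need J (Rule 4), but J is never established. C would need L (Rule 1), but L is never established.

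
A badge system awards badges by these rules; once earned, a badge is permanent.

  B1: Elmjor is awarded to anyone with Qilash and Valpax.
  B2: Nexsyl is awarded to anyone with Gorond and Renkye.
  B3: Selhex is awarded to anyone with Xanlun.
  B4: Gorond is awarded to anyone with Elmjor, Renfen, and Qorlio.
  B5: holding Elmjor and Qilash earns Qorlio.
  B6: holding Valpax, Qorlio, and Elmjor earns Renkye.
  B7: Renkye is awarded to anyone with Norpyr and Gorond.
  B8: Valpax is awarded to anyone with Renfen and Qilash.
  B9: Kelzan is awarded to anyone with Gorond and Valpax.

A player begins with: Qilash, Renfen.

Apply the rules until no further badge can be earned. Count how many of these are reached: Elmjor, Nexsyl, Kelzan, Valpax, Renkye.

With Renfen and Qilash, Valpax is earned (B8).
With Qilash and Valpax, Elmjor is earned (B1).
With Elmjor and Qilash, Qorlio is earned (B5).
With Elmjor, Renfen, and Qorlio, Gorond is earned (B4).
With Valpax, Qorlio, and Elmjor, Renkye is earned (B6).
With Gorond and Valpax, Kelzan is earned (B9).
With Gorond and Renkye, Nexsyl is earned (B2).
Elmjor: reached.
Nexsyl: reached.
Kelzan: reached.
Valpax: reached.
Renkye: reached.
All 5 are reached.

5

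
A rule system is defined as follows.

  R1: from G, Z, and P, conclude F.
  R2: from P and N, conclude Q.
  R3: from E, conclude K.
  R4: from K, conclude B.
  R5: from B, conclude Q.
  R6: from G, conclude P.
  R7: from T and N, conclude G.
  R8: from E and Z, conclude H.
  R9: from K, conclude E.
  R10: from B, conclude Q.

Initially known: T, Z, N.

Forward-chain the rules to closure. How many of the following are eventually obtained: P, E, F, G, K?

3

T and N hold, so G follows (R7).
From G, R6 gives P.
From G, Z, and P, R1 gives F.
P: reached.
E would need K (R9), but K is never established.
F: reached.
G: reached.
K would need E (R3), but E is never established.
Reached: P, F, and G — 3 of the 5.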